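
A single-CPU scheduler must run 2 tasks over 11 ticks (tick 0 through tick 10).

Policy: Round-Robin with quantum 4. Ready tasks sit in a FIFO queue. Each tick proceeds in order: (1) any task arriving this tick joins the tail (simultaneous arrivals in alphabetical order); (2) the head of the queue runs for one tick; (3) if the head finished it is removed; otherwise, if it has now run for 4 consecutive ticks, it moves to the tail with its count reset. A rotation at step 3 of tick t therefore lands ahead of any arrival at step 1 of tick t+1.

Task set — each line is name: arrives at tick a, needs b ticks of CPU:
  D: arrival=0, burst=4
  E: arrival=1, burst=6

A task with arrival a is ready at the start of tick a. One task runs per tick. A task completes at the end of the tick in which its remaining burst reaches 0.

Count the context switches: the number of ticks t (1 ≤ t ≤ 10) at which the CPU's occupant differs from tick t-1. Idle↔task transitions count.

t=0: queue=[D] q_used=0 → run D
t=1: queue=[D,E] q_used=1 → run D
t=2: queue=[D,E] q_used=2 → run D
t=3: queue=[D,E] q_used=3 → run D
t=4: queue=[E] q_used=0 → run E
t=5: queue=[E] q_used=1 → run E
t=6: queue=[E] q_used=2 → run E
t=7: queue=[E] q_used=3 → run E
t=8: queue=[E] q_used=0 → run E
t=9: queue=[E] q_used=1 → run E
t=10: (idle)

context switches = 2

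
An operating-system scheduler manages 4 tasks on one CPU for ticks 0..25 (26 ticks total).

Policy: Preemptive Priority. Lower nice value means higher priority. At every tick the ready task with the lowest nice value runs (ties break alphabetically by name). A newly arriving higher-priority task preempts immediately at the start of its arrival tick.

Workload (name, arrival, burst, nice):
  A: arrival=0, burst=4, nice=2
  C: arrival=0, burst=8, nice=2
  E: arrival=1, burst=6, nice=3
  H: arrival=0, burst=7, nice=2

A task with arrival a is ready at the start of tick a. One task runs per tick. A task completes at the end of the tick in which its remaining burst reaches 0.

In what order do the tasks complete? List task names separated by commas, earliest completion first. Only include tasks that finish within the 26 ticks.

t=0: ready={A,C,H} → run A
t=1: ready={A,C,E,H} → run A
t=2: ready={A,C,E,H} → run A
t=3: ready={A,C,E,H} → run A
t=4: ready={C,E,H} → run C
t=5: ready={C,E,H} → run C
t=6: ready={C,E,H} → run C
t=7: ready={C,E,H} → run C
t=8: ready={C,E,H} → run C
t=9: ready={C,E,H} → run C
t=10: ready={C,E,H} → run C
t=11: ready={C,E,H} → run C
t=12: ready={E,H} → run H
t=13: ready={E,H} → run H
t=14: ready={E,H} → run H
t=15: ready={E,H} → run H
t=16: ready={E,H} → run H
t=17: ready={E,H} → run H
t=18: ready={E,H} → run H
t=19: ready={E} → run E
t=20: ready={E} → run E
t=21: ready={E} → run E
t=22: ready={E} → run E
t=23: ready={E} → run E
t=24: ready={E} → run E
t=25: (idle)

completion order = A, C, H, E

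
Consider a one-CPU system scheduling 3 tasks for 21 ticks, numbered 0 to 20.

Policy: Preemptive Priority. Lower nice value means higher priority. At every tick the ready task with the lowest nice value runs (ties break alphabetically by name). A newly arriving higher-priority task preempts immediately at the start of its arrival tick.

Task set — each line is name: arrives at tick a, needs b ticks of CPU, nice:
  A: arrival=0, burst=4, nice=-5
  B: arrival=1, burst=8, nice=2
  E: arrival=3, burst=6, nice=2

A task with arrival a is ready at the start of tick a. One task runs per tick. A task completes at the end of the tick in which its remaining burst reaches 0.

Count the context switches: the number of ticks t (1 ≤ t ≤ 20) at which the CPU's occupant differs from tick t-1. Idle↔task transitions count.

t=0: ready={A} → run A
t=1: ready={A,B} → run A
t=2: ready={A,B} → run A
t=3: ready={A,B,E} → run A
t=4: ready={B,E} → run B
t=5: ready={B,E} → run B
t=6: ready={B,E} → run B
t=7: ready={B,E} → run B
t=8: ready={B,E} → run B
t=9: ready={B,E} → run B
t=10: ready={B,E} → run B
t=11: ready={B,E} → run B
t=12: ready={E} → run E
t=13: ready={E} → run E
t=14: ready={E} → run E
t=15: ready={E} → run E
t=16: ready={E} → run E
t=17: ready={E} → run E
t=18: (idle)
t=19: (idle)
t=20: (idle)

context switches = 3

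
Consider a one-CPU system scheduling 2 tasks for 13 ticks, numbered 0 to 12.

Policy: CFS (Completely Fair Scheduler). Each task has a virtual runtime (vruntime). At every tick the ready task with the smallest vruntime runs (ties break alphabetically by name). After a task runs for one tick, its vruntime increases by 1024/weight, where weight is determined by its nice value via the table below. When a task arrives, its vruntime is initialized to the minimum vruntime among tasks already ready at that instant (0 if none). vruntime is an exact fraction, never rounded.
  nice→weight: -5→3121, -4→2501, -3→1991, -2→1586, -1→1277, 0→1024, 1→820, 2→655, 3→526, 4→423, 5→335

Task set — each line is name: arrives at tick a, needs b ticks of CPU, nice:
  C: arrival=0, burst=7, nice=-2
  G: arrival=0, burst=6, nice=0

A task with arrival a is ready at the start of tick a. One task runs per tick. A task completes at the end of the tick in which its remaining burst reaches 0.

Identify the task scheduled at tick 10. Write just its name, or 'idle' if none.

running at tick 10 = C

t=0: vr[C=0 G=0] → run C
t=1: vr[C=512/793 G=0] → run G
t=2: vr[C=512/793 G=1] → run C
t=3: vr[C=1024/793 G=1] → run G
t=4: vr[C=1024/793 G=2] → run C
t=5: vr[C=1536/793 G=2] → run C
t=6: vr[C=2048/793 G=2] → run G
t=7: vr[C=2048/793 G=3] → run C
t=8: vr[C=2560/793 G=3] → run G
t=9: vr[C=2560/793 G=4] → run C
t=10: vr[C=3072/793 G=4] → run C
t=11: vr[G=4] → run G
t=12: vr[G=5] → run G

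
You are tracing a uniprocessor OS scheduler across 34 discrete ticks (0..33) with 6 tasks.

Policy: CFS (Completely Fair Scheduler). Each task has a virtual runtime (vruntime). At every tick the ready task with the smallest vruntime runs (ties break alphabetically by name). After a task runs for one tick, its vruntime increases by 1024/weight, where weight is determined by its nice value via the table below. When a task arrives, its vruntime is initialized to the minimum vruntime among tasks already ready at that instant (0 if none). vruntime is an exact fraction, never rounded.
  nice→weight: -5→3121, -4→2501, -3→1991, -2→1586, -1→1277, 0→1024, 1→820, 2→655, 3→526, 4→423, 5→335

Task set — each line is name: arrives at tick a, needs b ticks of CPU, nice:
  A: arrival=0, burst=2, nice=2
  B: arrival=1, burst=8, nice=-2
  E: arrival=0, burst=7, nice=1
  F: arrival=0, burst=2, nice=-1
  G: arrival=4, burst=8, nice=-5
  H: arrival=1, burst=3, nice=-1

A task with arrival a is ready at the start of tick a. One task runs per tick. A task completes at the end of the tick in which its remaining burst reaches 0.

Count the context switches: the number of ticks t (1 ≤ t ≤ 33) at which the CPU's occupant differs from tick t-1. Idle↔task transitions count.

t=0: vr[A=0 E=0 F=0] → run A
t=1: vr[A=1024/655 B=0 E=0 F=0 H=0] → run B
t=2: vr[A=1024/655 B=512/793 E=0 F=0 H=0] → run E
t=3: vr[A=1024/655 B=512/793 E=256/205 F=0 H=0] → run F
t=4: vr[A=1024/655 B=512/793 E=256/205 F=1024/1277 G=0 H=0] → run G
t=5: vr[A=1024/655 B=512/793 E=256/205 F=1024/1277 G=1024/3121 H=0] → run H
t=6: vr[A=1024/655 B=512/793 E=256/205 F=1024/1277 G=1024/3121 H=1024/1277] → run G
t=7: vr[A=1024/655 B=512/793 E=256/205 F=1024/1277 G=2048/3121 H=1024/1277] → run B
t=8: vr[A=1024/655 B=1024/793 E=256/205 F=1024/1277 G=2048/3121 H=1024/1277] → run G
t=9: vr[A=1024/655 B=1024/793 E=256/205 F=1024/1277 G=3072/3121 H=1024/1277] → run F
t=10: vr[A=1024/655 B=1024/793 E=256/205 G=3072/3121 H=1024/1277] → run H
t=11: vr[A=1024/655 B=1024/793 E=256/205 G=3072/3121 H=2048/1277] → run G
t=12: vr[A=1024/655 B=1024/793 E=256/205 G=4096/3121 H=2048/1277] → run E
t=13: vr[A=1024/655 B=1024/793 E=512/205 G=4096/3121 H=2048/1277] → run B
t=14: vr[A=1024/655 B=1536/793 E=512/205 G=4096/3121 H=2048/1277] → run G
t=15: vr[A=1024/655 B=1536/793 E=512/205 G=5120/3121 H=2048/1277] → run A
t=16: vr[B=1536/793 E=512/205 G=5120/3121 H=2048/1277] → run H
t=17: vr[B=1536/793 E=512/205 G=5120/3121] → run G
t=18: vr[B=1536/793 E=512/205 G=6144/3121] → run B
t=19: vr[B=2048/793 E=512/205 G=6144/3121] → run G
t=20: vr[B=2048/793 E=512/205 G=7168/3121] → run G
t=21: vr[B=2048/793 E=512/205] → run E
t=22: vr[B=2048/793 E=768/205] → run B
t=23: vr[B=2560/793 E=768/205] → run B
t=24: vr[B=3072/793 E=768/205] → run E
t=25: vr[B=3072/793 E=1024/205] → run B
t=26: vr[B=3584/793 E=1024/205] → run B
t=27: vr[E=1024/205] → run E
t=28: vr[E=256/41] → run E
t=29: vr[E=1536/205] → run E
t=30: (idle)
t=31: (idle)
t=32: (idle)
t=33: (idle)

context switches = 25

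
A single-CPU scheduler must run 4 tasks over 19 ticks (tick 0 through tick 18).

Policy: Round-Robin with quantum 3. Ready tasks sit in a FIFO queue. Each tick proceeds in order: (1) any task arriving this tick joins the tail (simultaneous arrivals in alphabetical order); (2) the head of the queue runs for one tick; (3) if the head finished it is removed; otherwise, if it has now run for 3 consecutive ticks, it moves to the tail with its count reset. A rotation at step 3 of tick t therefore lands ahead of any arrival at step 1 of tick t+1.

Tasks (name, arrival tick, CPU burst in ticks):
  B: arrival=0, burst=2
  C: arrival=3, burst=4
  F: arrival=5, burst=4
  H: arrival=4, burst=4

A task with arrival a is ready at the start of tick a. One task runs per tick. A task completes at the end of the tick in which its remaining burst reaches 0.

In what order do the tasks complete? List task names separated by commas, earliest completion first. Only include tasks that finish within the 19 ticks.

t=0: queue=[B] q_used=0 → run B
t=1: queue=[B] q_used=1 → run B
t=2: (idle)
t=3: queue=[C] q_used=0 → run C
t=4: queue=[C,H] q_used=1 → run C
t=5: queue=[C,H,F] q_used=2 → run C
t=6: queue=[H,F,C] q_used=0 → run H
t=7: queue=[H,F,C] q_used=1 → run H
t=8: queue=[H,F,C] q_used=2 → run H
t=9: queue=[F,C,H] q_used=0 → run F
t=10: queue=[F,C,H] q_used=1 → run F
t=11: queue=[F,C,H] q_used=2 → run F
t=12: queue=[C,H,F] q_used=0 → run C
t=13: queue=[H,F] q_used=0 → run H
t=14: queue=[F] q_used=0 → run F
t=15: (idle)
t=16: (idle)
t=17: (idle)
t=18: (idle)

completion order = B, C, H, F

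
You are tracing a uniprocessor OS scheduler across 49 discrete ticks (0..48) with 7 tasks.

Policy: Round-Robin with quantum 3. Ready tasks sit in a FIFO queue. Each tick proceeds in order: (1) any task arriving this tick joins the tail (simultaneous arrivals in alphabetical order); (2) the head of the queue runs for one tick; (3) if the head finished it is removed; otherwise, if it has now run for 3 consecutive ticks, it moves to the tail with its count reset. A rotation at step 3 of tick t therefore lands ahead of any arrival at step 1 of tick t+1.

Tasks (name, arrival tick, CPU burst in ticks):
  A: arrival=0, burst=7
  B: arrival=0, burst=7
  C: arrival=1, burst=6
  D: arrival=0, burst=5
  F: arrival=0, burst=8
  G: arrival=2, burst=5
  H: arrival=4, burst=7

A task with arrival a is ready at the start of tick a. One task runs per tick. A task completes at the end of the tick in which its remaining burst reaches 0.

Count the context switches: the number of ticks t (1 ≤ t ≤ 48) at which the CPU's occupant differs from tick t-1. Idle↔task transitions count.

t=0: queue=[A,B,D,F] q_used=0 → run A
t=1: queue=[A,B,D,F,C] q_used=1 → run A
t=2: queue=[A,B,D,F,C,G] q_used=2 → run A
t=3: queue=[B,D,F,C,G,A] q_used=0 → run B
t=4: queue=[B,D,F,C,G,A,H] q_used=1 → run B
t=5: queue=[B,D,F,C,G,A,H] q_used=2 → run B
t=6: queue=[D,F,C,G,A,H,B] q_used=0 → run D
t=7: queue=[D,F,C,G,A,H,B] q_used=1 → run D
t=8: queue=[D,F,C,G,A,H,B] q_used=2 → run D
t=9: queue=[F,C,G,A,H,B,D] q_used=0 → run F
t=10: queue=[F,C,G,A,H,B,D] q_used=1 → run F
t=11: queue=[F,C,G,A,H,B,D] q_used=2 → run F
t=12: queue=[C,G,A,H,B,D,F] q_used=0 → run C
t=13: queue=[C,G,A,H,B,D,F] q_used=1 → run C
t=14: queue=[C,G,A,H,B,D,F] q_used=2 → run C
t=15: queue=[G,A,H,B,D,F,C] q_used=0 → run G
t=16: queue=[G,A,H,B,D,F,C] q_used=1 → run G
t=17: queue=[G,A,H,B,D,F,C] q_used=2 → run G
t=18: queue=[A,H,B,D,F,C,G] q_used=0 → run A
t=19: queue=[A,H,B,D,F,C,G] q_used=1 → run A
t=20: queue=[A,H,B,D,F,C,G] q_used=2 → run A
t=21: queue=[H,B,D,F,C,G,A] q_used=0 → run H
t=22: queue=[H,B,D,F,C,G,A] q_used=1 → run H
t=23: queue=[H,B,D,F,C,G,A] q_used=2 → run H
t=24: queue=[B,D,F,C,G,A,H] q_used=0 → run B
t=25: queue=[B,D,F,C,G,A,H] q_used=1 → run B
t=26: queue=[B,D,F,C,G,A,H] q_used=2 → run B
t=27: queue=[D,F,C,G,A,H,B] q_used=0 → run D
t=28: queue=[D,F,C,G,A,H,B] q_used=1 → run D
t=29: queue=[F,C,G,A,H,B] q_used=0 → run F
t=30: queue=[F,C,G,A,H,B] q_used=1 → run F
t=31: queue=[F,C,G,A,H,B] q_used=2 → run F
t=32: queue=[C,G,A,H,B,F] q_used=0 → run C
t=33: queue=[C,G,A,H,B,F] q_used=1 → run C
t=34: queue=[C,G,A,H,B,F] q_used=2 → run C
t=35: queue=[G,A,H,B,F] q_used=0 → run G
t=36: queue=[G,A,H,B,F] q_used=1 → run G
t=37: queue=[A,H,B,F] q_used=0 → run A
t=38: queue=[H,B,F] q_used=0 → run H
t=39: queue=[H,B,F] q_used=1 → run H
t=40: queue=[H,B,F] q_used=2 → run H
t=41: queue=[B,F,H] q_used=0 → run B
t=42: queue=[F,H] q_used=0 → run F
t=43: queue=[F,H] q_used=1 → run F
t=44: queue=[H] q_used=0 → run H
t=45: (idle)
t=46: (idle)
t=47: (idle)
t=48: (idle)

context switches = 18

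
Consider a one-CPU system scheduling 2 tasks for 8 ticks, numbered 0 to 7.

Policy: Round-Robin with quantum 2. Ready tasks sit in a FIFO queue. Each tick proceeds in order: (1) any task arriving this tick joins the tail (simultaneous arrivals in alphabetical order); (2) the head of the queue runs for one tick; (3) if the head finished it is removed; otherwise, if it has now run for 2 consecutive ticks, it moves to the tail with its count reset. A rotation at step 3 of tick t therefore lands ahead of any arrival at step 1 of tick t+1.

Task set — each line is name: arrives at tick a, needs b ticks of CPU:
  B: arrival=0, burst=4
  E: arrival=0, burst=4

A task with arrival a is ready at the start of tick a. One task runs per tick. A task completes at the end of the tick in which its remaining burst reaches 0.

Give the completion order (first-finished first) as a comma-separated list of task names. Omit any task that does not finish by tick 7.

completion order = B, E

t=0: queue=[B,E] q_used=0 → run B
t=1: queue=[B,E] q_used=1 → run B
t=2: queue=[E,B] q_used=0 → run E
t=3: queue=[E,B] q_used=1 → run E
t=4: queue=[B,E] q_used=0 → run B
t=5: queue=[B,E] q_used=1 → run B
t=6: queue=[E] q_used=0 → run E
t=7: queue=[E] q_used=1 → run E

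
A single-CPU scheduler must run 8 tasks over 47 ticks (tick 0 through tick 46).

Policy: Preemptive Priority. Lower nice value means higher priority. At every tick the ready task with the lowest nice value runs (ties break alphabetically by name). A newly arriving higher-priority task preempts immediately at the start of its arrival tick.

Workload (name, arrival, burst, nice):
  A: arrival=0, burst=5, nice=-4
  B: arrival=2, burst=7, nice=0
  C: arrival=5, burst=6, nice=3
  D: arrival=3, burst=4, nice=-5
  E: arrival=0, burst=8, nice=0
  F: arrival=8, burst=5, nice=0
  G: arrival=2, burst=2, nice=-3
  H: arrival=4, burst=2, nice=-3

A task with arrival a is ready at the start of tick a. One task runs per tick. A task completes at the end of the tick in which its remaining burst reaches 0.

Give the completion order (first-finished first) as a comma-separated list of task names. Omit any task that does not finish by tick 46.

completion order = D, A, G, H, B, E, F, C

t=0: ready={A,E} → run A
t=1: ready={A,E} → run A
t=2: ready={A,B,E,G} → run A
t=3: ready={A,B,D,E,G} → run D
t=4: ready={A,B,D,E,G,H} → run D
t=5: ready={A,B,C,D,E,G,H} → run D
t=6: ready={A,B,C,D,E,G,H} → run D
t=7: ready={A,B,C,E,G,H} → run A
t=8: ready={A,B,C,E,F,G,H} → run A
t=9: ready={B,C,E,F,G,H} → run G
t=10: ready={B,C,E,F,G,H} → run G
t=11: ready={B,C,E,F,H} → run H
t=12: ready={B,C,E,F,H} → run H
t=13: ready={B,C,E,F} → run B
t=14: ready={B,C,E,F} → run B
t=15: ready={B,C,E,F} → run B
t=16: ready={B,C,E,F} → run B
t=17: ready={B,C,E,F} → run B
t=18: ready={B,C,E,F} → run B
t=19: ready={B,C,E,F} → run B
t=20: ready={C,E,F} → run E
t=21: ready={C,E,F} → run E
t=22: ready={C,E,F} → run E
t=23: ready={C,E,F} → run E
t=24: ready={C,E,F} → run E
t=25: ready={C,E,F} → run E
t=26: ready={C,E,F} → run E
t=27: ready={C,E,F} → run E
t=28: ready={C,F} → run F
t=29: ready={C,F} → run F
t=30: ready={C,F} → run F
t=31: ready={C,F} → run F
t=32: ready={C,F} → run F
t=33: ready={C} → run C
t=34: ready={C} → run C
t=35: ready={C} → run C
t=36: ready={C} → run C
t=37: ready={C} → run C
t=38: ready={C} → run C
t=39: (idle)
t=40: (idle)
t=41: (idle)
t=42: (idle)
t=43: (idle)
t=44: (idle)
t=45: (idle)
t=46: (idle)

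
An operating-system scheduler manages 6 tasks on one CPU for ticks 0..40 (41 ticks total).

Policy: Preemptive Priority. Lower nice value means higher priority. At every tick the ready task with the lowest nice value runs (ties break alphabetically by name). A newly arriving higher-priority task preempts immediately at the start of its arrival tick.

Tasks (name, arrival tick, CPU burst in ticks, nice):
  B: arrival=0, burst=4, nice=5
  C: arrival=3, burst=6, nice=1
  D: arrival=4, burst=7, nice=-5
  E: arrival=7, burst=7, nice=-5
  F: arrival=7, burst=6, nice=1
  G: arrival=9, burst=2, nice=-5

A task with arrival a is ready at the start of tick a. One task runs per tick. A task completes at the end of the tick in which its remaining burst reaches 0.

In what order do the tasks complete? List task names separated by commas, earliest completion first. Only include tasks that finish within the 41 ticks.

completion order = D, E, G, C, F, B

t=0: ready={B} → run B
t=1: ready={B} → run B
t=2: ready={B} → run B
t=3: ready={B,C} → run C
t=4: ready={B,C,D} → run D
t=5: ready={B,C,D} → run D
t=6: ready={B,C,D} → run D
t=7: ready={B,C,D,E,F} → run D
t=8: ready={B,C,D,E,F} → run D
t=9: ready={B,C,D,E,F,G} → run D
t=10: ready={B,C,D,E,F,G} → run D
t=11: ready={B,C,E,F,G} → run E
t=12: ready={B,C,E,F,G} → run E
t=13: ready={B,C,E,F,G} → run E
t=14: ready={B,C,E,F,G} → run E
t=15: ready={B,C,E,F,G} → run E
t=16: ready={B,C,E,F,G} → run E
t=17: ready={B,C,E,F,G} → run E
t=18: ready={B,C,F,G} → run G
t=19: ready={B,C,F,G} → run G
t=20: ready={B,C,F} → run C
t=21: ready={B,C,F} → run C
t=22: ready={B,C,F} → run C
t=23: ready={B,C,F} → run C
t=24: ready={B,C,F} → run C
t=25: ready={B,F} → run F
t=26: ready={B,F} → run F
t=27: ready={B,F} → run F
t=28: ready={B,F} → run F
t=29: ready={B,F} → run F
t=30: ready={B,F} → run F
t=31: ready={B} → run B
t=32: (idle)
t=33: (idle)
t=34: (idle)
t=35: (idle)
t=36: (idle)
t=37: (idle)
t=38: (idle)
t=39: (idle)
t=40: (idle)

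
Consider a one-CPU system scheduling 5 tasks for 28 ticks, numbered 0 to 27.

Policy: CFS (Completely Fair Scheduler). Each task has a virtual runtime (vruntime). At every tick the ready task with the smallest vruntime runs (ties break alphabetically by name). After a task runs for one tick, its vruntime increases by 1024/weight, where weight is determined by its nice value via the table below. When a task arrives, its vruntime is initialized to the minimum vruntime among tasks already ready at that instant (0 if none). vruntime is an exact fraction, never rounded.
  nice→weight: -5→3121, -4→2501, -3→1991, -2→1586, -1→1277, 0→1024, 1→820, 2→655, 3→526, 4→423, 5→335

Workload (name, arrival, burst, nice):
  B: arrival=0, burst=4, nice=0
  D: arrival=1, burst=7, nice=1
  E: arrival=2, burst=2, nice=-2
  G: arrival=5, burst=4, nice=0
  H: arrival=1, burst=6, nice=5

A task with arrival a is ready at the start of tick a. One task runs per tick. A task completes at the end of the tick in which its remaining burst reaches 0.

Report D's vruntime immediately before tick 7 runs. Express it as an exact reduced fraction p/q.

vruntime(D, start of tick 7) = 461/205

t=0: vr[B=0] → run B
t=1: vr[B=1 D=1 H=1] → run B
t=2: vr[B=2 D=1 E=1 H=1] → run D
t=3: vr[B=2 D=461/205 E=1 H=1] → run E
t=4: vr[B=2 D=461/205 E=1305/793 H=1] → run H
t=5: vr[B=2 D=461/205 E=1305/793 G=1305/793 H=1359/335] → run E
t=6: vr[B=2 D=461/205 G=1305/793 H=1359/335] → run G
t=7: vr[B=2 D=461/205 G=2098/793 H=1359/335] → run B
t=8: vr[B=3 D=461/205 G=2098/793 H=1359/335] → run D
t=9: vr[B=3 D=717/205 G=2098/793 H=1359/335] → run G
t=10: vr[B=3 D=717/205 G=2891/793 H=1359/335] → run B
t=11: vr[D=717/205 G=2891/793 H=1359/335] → run D
t=12: vr[D=973/205 G=2891/793 H=1359/335] → run G
t=13: vr[D=973/205 G=3684/793 H=1359/335] → run H
t=14: vr[D=973/205 G=3684/793 H=2383/335] → run G
t=15: vr[D=973/205 H=2383/335] → run D
t=16: vr[D=1229/205 H=2383/335] → run D
t=17: vr[D=297/41 H=2383/335] → run H
t=18: vr[D=297/41 H=3407/335] → run D
t=19: vr[D=1741/205 H=3407/335] → run D
t=20: vr[H=3407/335] → run H
t=21: vr[H=4431/335] → run H
t=22: vr[H=1091/67] → run H
t=23: (idle)
t=24: (idle)
t=25: (idle)
t=26: (idle)
t=27: (idle)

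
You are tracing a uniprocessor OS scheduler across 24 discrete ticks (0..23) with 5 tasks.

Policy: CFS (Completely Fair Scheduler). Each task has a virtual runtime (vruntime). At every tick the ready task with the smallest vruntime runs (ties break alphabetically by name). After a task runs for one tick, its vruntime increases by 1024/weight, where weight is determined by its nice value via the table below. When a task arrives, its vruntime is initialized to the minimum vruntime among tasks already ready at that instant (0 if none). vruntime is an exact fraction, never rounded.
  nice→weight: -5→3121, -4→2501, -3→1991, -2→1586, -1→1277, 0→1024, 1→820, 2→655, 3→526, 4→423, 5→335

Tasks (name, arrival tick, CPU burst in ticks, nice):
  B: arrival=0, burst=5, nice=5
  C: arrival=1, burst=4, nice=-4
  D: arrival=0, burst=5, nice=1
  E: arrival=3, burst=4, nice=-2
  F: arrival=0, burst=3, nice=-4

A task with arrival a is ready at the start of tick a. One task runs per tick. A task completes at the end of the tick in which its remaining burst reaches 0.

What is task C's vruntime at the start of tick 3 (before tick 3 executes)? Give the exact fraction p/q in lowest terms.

t=0: vr[B=0 D=0 F=0] → run B
t=1: vr[B=1024/335 C=0 D=0 F=0] → run C
t=2: vr[B=1024/335 C=1024/2501 D=0 F=0] → run D
t=3: vr[B=1024/335 C=1024/2501 D=256/205 E=0 F=0] → run E
t=4: vr[B=1024/335 C=1024/2501 D=256/205 E=512/793 F=0] → run F
t=5: vr[B=1024/335 C=1024/2501 D=256/205 E=512/793 F=1024/2501] → run C
t=6: vr[B=1024/335 C=2048/2501 D=256/205 E=512/793 F=1024/2501] → run F
t=7: vr[B=1024/335 C=2048/2501 D=256/205 E=512/793 F=2048/2501] → run E
t=8: vr[B=1024/335 C=2048/2501 D=256/205 E=1024/793 F=2048/2501] → run C
t=9: vr[B=1024/335 C=3072/2501 D=256/205 E=1024/793 F=2048/2501] → run F
t=10: vr[B=1024/335 C=3072/2501 D=256/205 E=1024/793] → run C
t=11: vr[B=1024/335 D=256/205 E=1024/793] → run D
t=12: vr[B=1024/335 D=512/205 E=1024/793] → run E
t=13: vr[B=1024/335 D=512/205 E=1536/793] → run E
t=14: vr[B=1024/335 D=512/205] → run D
t=15: vr[B=1024/335 D=768/205] → run B
t=16: vr[B=2048/335 D=768/205] → run D
t=17: vr[B=2048/335 D=1024/205] → run D
t=18: vr[B=2048/335] → run B
t=19: vr[B=3072/335] → run B
t=20: vr[B=4096/335] → run B
t=21: (idle)
t=22: (idle)
t=23: (idle)

vruntime(C, start of tick 3) = 1024/2501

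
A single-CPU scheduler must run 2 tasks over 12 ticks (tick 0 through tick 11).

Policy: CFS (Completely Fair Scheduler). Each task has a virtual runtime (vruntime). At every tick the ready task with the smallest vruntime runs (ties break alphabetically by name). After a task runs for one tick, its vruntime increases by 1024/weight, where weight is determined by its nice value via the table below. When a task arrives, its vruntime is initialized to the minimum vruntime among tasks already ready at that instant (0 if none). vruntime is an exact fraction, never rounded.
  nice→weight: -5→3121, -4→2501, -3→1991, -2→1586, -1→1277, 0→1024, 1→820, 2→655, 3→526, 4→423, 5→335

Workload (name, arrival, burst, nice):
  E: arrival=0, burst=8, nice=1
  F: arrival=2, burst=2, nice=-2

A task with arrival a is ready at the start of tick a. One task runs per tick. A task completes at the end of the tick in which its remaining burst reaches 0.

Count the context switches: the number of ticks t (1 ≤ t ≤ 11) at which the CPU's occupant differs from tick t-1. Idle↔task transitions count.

t=0: vr[E=0] → run E
t=1: vr[E=256/205] → run E
t=2: vr[E=512/205 F=512/205] → run E
t=3: vr[E=768/205 F=512/205] → run F
t=4: vr[E=768/205 F=510976/162565] → run F
t=5: vr[E=768/205] → run E
t=6: vr[E=1024/205] → run E
t=7: vr[E=256/41] → run E
t=8: vr[E=1536/205] → run E
t=9: vr[E=1792/205] → run E
t=10: (idle)
t=11: (idle)

context switches = 3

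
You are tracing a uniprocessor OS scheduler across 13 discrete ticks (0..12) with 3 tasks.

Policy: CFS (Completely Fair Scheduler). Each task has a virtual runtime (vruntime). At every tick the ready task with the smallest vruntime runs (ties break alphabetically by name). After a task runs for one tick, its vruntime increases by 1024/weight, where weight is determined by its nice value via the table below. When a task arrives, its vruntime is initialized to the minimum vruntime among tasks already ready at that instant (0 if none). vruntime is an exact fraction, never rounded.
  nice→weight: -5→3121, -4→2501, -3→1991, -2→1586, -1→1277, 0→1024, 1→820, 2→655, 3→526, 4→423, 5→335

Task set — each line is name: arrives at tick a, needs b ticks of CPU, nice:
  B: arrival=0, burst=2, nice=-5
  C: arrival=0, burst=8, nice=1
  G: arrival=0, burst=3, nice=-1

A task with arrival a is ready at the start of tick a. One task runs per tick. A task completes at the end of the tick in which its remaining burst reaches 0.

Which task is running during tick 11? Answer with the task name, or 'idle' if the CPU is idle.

t=0: vr[B=0 C=0 G=0] → run B
t=1: vr[B=1024/3121 C=0 G=0] → run C
t=2: vr[B=1024/3121 C=256/205 G=0] → run G
t=3: vr[B=1024/3121 C=256/205 G=1024/1277] → run B
t=4: vr[C=256/205 G=1024/1277] → run G
t=5: vr[C=256/205 G=2048/1277] → run C
t=6: vr[C=512/205 G=2048/1277] → run G
t=7: vr[C=512/205] → run C
t=8: vr[C=768/205] → run C
t=9: vr[C=1024/205] → run C
t=10: vr[C=256/41] → run C
t=11: vr[C=1536/205] → run C
t=12: vr[C=1792/205] → run C

running at tick 11 = C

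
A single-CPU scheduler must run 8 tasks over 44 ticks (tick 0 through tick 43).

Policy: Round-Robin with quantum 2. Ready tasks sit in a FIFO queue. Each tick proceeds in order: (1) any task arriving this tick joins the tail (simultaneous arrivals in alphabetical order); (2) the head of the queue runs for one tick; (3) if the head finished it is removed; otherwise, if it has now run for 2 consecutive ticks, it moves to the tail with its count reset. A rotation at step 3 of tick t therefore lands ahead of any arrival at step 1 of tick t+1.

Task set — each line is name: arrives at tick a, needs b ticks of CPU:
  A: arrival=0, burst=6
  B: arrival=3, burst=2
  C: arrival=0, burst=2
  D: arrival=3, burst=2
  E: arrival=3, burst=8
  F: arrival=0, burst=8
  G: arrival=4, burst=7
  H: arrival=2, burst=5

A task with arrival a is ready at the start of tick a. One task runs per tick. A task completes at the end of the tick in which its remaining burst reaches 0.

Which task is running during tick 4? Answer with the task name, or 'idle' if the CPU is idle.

t=0: queue=[A,C,F] q_used=0 → run A
t=1: queue=[A,C,F] q_used=1 → run A
t=2: queue=[C,F,A,H] q_used=0 → run C
t=3: queue=[C,F,A,H,B,D,E] q_used=1 → run C
t=4: queue=[F,A,H,B,D,E,G] q_used=0 → run F
t=5: queue=[F,A,H,B,D,E,G] q_used=1 → run F
t=6: queue=[A,H,B,D,E,G,F] q_used=0 → run A
t=7: queue=[A,H,B,D,E,G,F] q_used=1 → run A
t=8: queue=[H,B,D,E,G,F,A] q_used=0 → run H
t=9: queue=[H,B,D,E,G,F,A] q_used=1 → run H
t=10: queue=[B,D,E,G,F,A,H] q_used=0 → run B
t=11: queue=[B,D,E,G,F,A,H] q_used=1 → run B
t=12: queue=[D,E,G,F,A,H] q_used=0 → run D
t=13: queue=[D,E,G,F,A,H] q_used=1 → run D
t=14: queue=[E,G,F,A,H] q_used=0 → run E
t=15: queue=[E,G,F,A,H] q_used=1 → run E
t=16: queue=[G,F,A,H,E] q_used=0 → run G
t=17: queue=[G,F,A,H,E] q_used=1 → run G
t=18: queue=[F,A,H,E,G] q_used=0 → run F
t=19: queue=[F,A,H,E,G] q_used=1 → run F
t=20: queue=[A,H,E,G,F] q_used=0 → run A
t=21: queue=[A,H,E,G,F] q_used=1 → run A
t=22: queue=[H,E,G,F] q_used=0 → run H
t=23: queue=[H,E,G,F] q_used=1 → run H
t=24: queue=[E,G,F,H] q_used=0 → run E
t=25: queue=[E,G,F,H] q_used=1 → run E
t=26: queue=[G,F,H,E] q_used=0 → run G
t=27: queue=[G,F,H,E] q_used=1 → run G
t=28: queue=[F,H,E,G] q_used=0 → run F
t=29: queue=[F,H,E,G] q_used=1 → run F
t=30: queue=[H,E,G,F] q_used=0 → run H
t=31: queue=[E,G,F] q_used=0 → run E
t=32: queue=[E,G,F] q_used=1 → run E
t=33: queue=[G,F,E] q_used=0 → run G
t=34: queue=[G,F,E] q_used=1 → run G
t=35: queue=[F,E,G] q_used=0 → run F
t=36: queue=[F,E,G] q_used=1 → run F
t=37: queue=[E,G] q_used=0 → run E
t=38: queue=[E,G] q_used=1 → run E
t=39: queue=[G] q_used=0 → run G
t=40: (idle)
t=41: (idle)
t=42: (idle)
t=43: (idle)

running at tick 4 = F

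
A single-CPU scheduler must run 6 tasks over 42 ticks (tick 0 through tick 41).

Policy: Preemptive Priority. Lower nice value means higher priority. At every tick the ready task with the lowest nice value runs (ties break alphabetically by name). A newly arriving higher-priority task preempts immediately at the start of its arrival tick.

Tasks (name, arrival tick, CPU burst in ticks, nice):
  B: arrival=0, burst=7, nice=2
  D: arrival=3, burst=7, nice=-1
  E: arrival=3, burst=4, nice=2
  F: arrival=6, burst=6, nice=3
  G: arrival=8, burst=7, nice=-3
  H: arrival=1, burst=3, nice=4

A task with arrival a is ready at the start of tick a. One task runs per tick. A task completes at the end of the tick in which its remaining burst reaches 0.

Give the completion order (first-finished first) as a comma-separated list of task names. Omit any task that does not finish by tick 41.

t=0: ready={B} → run B
t=1: ready={B,H} → run B
t=2: ready={B,H} → run B
t=3: ready={B,D,E,H} → run D
t=4: ready={B,D,E,H} → run D
t=5: ready={B,D,E,H} → run D
t=6: ready={B,D,E,F,H} → run D
t=7: ready={B,D,E,F,H} → run D
t=8: ready={B,D,E,F,G,H} → run G
t=9: ready={B,D,E,F,G,H} → run G
t=10: ready={B,D,E,F,G,H} → run G
t=11: ready={B,D,E,F,G,H} → run G
t=12: ready={B,D,E,F,G,H} → run G
t=13: ready={B,D,E,F,G,H} → run G
t=14: ready={B,D,E,F,G,H} → run G
t=15: ready={B,D,E,F,H} → run D
t=16: ready={B,D,E,F,H} → run D
t=17: ready={B,E,F,H} → run B
t=18: ready={B,E,F,H} → run B
t=19: ready={B,E,F,H} → run B
t=20: ready={B,E,F,H} → run B
t=21: ready={E,F,H} → run E
t=22: ready={E,F,H} → run E
t=23: ready={E,F,H} → run E
t=24: ready={E,F,H} → run E
t=25: ready={F,H} → run F
t=26: ready={F,H} → run F
t=27: ready={F,H} → run F
t=28: ready={F,H} → run F
t=29: ready={F,H} → run F
t=30: ready={F,H} → run F
t=31: ready={H} → run H
t=32: ready={H} → run H
t=33: ready={H} → run H
t=34: (idle)
t=35: (idle)
t=36: (idle)
t=37: (idle)
t=38: (idle)
t=39: (idle)
t=40: (idle)
t=41: (idle)

completion order = G, D, B, E, F, H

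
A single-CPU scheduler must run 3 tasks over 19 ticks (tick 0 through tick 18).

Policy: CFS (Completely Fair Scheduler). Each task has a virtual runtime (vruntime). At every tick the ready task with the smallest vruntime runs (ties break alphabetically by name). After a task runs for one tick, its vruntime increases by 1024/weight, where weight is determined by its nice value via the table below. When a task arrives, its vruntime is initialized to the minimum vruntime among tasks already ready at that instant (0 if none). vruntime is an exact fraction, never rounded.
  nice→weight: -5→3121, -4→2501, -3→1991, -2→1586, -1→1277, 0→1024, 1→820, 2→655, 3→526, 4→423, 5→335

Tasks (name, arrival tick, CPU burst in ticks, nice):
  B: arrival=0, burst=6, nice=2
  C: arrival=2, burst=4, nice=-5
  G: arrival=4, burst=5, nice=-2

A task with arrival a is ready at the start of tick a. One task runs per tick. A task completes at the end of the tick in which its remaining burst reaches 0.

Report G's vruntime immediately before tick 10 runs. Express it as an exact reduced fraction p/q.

t=0: vr[B=0] → run B
t=1: vr[B=1024/655] → run B
t=2: vr[B=2048/655 C=2048/655] → run B
t=3: vr[B=3072/655 C=2048/655] → run C
t=4: vr[B=3072/655 C=7062528/2044255 G=7062528/2044255] → run C
t=5: vr[B=3072/655 C=7733248/2044255 G=7062528/2044255] → run G
t=6: vr[B=3072/655 C=7733248/2044255 G=6647243264/1621094215] → run C
t=7: vr[B=3072/655 C=8403968/2044255 G=6647243264/1621094215] → run G
t=8: vr[B=3072/655 C=8403968/2044255 G=7693901824/1621094215] → run C
t=9: vr[B=3072/655 G=7693901824/1621094215] → run B
t=10: vr[B=4096/655 G=7693901824/1621094215] → run G
t=11: vr[B=4096/655 G=8740560384/1621094215] → run G
t=12: vr[B=4096/655 G=9787218944/1621094215] → run G
t=13: vr[B=4096/655] → run B
t=14: vr[B=1024/131] → run B
t=15: (idle)
t=16: (idle)
t=17: (idle)
t=18: (idle)

vruntime(G, start of tick 10) = 7693901824/1621094215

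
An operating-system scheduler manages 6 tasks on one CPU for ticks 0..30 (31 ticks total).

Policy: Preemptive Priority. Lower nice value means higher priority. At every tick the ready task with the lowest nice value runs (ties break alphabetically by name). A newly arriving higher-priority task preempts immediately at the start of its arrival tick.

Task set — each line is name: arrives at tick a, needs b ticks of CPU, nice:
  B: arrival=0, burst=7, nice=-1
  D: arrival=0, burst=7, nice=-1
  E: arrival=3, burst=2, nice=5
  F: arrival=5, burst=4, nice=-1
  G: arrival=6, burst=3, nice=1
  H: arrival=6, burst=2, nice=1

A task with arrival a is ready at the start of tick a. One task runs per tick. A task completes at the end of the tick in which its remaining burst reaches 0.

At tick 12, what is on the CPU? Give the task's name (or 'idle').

running at tick 12 = D

t=0: ready={B,D} → run B
t=1: ready={B,D} → run B
t=2: ready={B,D} → run B
t=3: ready={B,D,E} → run B
t=4: ready={B,D,E} → run B
t=5: ready={B,D,E,F} → run B
t=6: ready={B,D,E,F,G,H} → run B
t=7: ready={D,E,F,G,H} → run D
t=8: ready={D,E,F,G,H} → run D
t=9: ready={D,E,F,G,H} → run D
t=10: ready={D,E,F,G,H} → run D
t=11: ready={D,E,F,G,H} → run D
t=12: ready={D,E,F,G,H} → run D
t=13: ready={D,E,F,G,H} → run D
t=14: ready={E,F,G,H} → run F
t=15: ready={E,F,G,H} → run F
t=16: ready={E,F,G,H} → run F
t=17: ready={E,F,G,H} → run F
t=18: ready={E,G,H} → run G
t=19: ready={E,G,H} → run G
t=20: ready={E,G,H} → run G
t=21: ready={E,H} → run H
t=22: ready={E,H} → run H
t=23: ready={E} → run E
t=24: ready={E} → run E
t=25: (idle)
t=26: (idle)
t=27: (idle)
t=28: (idle)
t=29: (idle)
t=30: (idle)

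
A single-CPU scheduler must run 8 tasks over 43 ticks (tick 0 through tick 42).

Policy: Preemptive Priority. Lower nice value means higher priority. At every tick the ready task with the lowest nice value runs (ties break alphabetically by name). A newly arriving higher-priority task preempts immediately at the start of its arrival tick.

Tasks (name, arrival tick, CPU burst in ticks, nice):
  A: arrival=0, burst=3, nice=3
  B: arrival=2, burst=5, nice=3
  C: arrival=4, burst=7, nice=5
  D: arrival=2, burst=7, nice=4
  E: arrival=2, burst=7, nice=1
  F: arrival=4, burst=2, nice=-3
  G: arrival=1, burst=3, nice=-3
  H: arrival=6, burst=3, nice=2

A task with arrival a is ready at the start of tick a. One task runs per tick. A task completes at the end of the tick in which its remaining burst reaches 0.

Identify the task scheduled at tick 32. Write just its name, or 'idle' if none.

t=0: ready={A} → run A
t=1: ready={A,G} → run G
t=2: ready={A,B,D,E,G} → run G
t=3: ready={A,B,D,E,G} → run G
t=4: ready={A,B,C,D,E,F} → run F
t=5: ready={A,B,C,D,E,F} → run F
t=6: ready={A,B,C,D,E,H} → run E
t=7: ready={A,B,C,D,E,H} → run E
t=8: ready={A,B,C,D,E,H} → run E
t=9: ready={A,B,C,D,E,H} → run E
t=10: ready={A,B,C,D,E,H} → run E
t=11: ready={A,B,C,D,E,H} → run E
t=12: ready={A,B,C,D,E,H} → run E
t=13: ready={A,B,C,D,H} → run H
t=14: ready={A,B,C,D,H} → run H
t=15: ready={A,B,C,D,H} → run H
t=16: ready={A,B,C,D} → run A
t=17: ready={A,B,C,D} → run A
t=18: ready={B,C,D} → run B
t=19: ready={B,C,D} → run B
t=20: ready={B,C,D} → run B
t=21: ready={B,C,D} → run B
t=22: ready={B,C,D} → run B
t=23: ready={C,D} → run D
t=24: ready={C,D} → run D
t=25: ready={C,D} → run D
t=26: ready={C,D} → run D
t=27: ready={C,D} → run D
t=28: ready={C,D} → run D
t=29: ready={C,D} → run D
t=30: ready={C} → run C
t=31: ready={C} → run C
t=32: ready={C} → run C
t=33: ready={C} → run C
t=34: ready={C} → run C
t=35: ready={C} → run C
t=36: ready={C} → run C
t=37: (idle)
t=38: (idle)
t=39: (idle)
t=40: (idle)
t=41: (idle)
t=42: (idle)

running at tick 32 = C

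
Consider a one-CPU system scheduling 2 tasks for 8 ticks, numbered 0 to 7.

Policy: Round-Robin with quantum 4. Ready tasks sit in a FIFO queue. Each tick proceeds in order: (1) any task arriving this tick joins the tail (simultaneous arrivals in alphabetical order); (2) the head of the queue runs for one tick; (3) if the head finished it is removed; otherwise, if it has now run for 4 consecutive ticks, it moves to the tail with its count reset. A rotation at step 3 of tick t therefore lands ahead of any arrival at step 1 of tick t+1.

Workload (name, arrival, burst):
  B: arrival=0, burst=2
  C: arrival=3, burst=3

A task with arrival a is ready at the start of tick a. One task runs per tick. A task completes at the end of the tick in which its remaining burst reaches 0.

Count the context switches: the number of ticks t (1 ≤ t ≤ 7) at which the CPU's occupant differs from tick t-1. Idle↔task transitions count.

t=0: queue=[B] q_used=0 → run B
t=1: queue=[B] q_used=1 → run B
t=2: (idle)
t=3: queue=[C] q_used=0 → run C
t=4: queue=[C] q_used=1 → run C
t=5: queue=[C] q_used=2 → run C
t=6: (idle)
t=7: (idle)

context switches = 3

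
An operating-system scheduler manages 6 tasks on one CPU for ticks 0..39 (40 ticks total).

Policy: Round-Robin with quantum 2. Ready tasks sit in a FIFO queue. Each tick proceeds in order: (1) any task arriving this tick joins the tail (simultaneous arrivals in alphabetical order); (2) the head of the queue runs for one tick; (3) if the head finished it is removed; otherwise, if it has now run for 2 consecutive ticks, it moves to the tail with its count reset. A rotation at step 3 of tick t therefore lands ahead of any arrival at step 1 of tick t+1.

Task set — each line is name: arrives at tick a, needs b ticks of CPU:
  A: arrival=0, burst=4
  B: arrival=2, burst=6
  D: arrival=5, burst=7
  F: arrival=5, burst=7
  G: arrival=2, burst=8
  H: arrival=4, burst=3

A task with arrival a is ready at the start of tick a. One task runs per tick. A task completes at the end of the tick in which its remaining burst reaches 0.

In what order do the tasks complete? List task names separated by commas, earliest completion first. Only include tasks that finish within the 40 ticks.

completion order = A, H, B, G, D, F

t=0: queue=[A] q_used=0 → run A
t=1: queue=[A] q_used=1 → run A
t=2: queue=[A,B,G] q_used=0 → run A
t=3: queue=[A,B,G] q_used=1 → run A
t=4: queue=[B,G,H] q_used=0 → run B
t=5: queue=[B,G,H,D,F] q_used=1 → run B
t=6: queue=[G,H,D,F,B] q_used=0 → run G
t=7: queue=[G,H,D,F,B] q_used=1 → run G
t=8: queue=[H,D,F,B,G] q_used=0 → run H
t=9: queue=[H,D,F,B,G] q_used=1 → run H
t=10: queue=[D,F,B,G,H] q_used=0 → run D
t=11: queue=[D,F,B,G,H] q_used=1 → run D
t=12: queue=[F,B,G,H,D] q_used=0 → run F
t=13: queue=[F,B,G,H,D] q_used=1 → run F
t=14: queue=[B,G,H,D,F] q_used=0 → run B
t=15: queue=[B,G,H,D,F] q_used=1 → run B
t=16: queue=[G,H,D,F,B] q_used=0 → run G
t=17: queue=[G,H,D,F,B] q_used=1 → run G
t=18: queue=[H,D,F,B,G] q_used=0 → run H
t=19: queue=[D,F,B,G] q_used=0 → run D
t=20: queue=[D,F,B,G] q_used=1 → run D
t=21: queue=[F,B,G,D] q_used=0 → run F
t=22: queue=[F,B,G,D] q_used=1 → run F
t=23: queue=[B,G,D,F] q_used=0 → run B
t=24: queue=[B,G,D,F] q_used=1 → run B
t=25: queue=[G,D,F] q_used=0 → run G
t=26: queue=[G,D,F] q_used=1 → run G
t=27: queue=[D,F,G] q_used=0 → run D
t=28: queue=[D,F,G] q_used=1 → run D
t=29: queue=[F,G,D] q_used=0 → run F
t=30: queue=[F,G,D] q_used=1 → run F
t=31: queue=[G,D,F] q_used=0 → run G
t=32: queue=[G,D,F] q_used=1 → run G
t=33: queue=[D,F] q_used=0 → run D
t=34: queue=[F] q_used=0 → run F
t=35: (idle)
t=36: (idle)
t=37: (idle)
t=38: (idle)
t=39: (idle)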